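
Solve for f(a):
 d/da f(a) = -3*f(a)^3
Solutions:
 f(a) = -sqrt(2)*sqrt(-1/(C1 - 3*a))/2
 f(a) = sqrt(2)*sqrt(-1/(C1 - 3*a))/2


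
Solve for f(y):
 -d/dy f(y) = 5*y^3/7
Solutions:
 f(y) = C1 - 5*y^4/28


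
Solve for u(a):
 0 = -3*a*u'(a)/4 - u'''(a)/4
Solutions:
 u(a) = C1 + Integral(C2*airyai(-3^(1/3)*a) + C3*airybi(-3^(1/3)*a), a)


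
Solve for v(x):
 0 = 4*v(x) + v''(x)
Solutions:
 v(x) = C1*sin(2*x) + C2*cos(2*x)


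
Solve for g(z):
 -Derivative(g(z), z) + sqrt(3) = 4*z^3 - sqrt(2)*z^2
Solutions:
 g(z) = C1 - z^4 + sqrt(2)*z^3/3 + sqrt(3)*z


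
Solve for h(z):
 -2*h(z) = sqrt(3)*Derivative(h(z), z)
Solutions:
 h(z) = C1*exp(-2*sqrt(3)*z/3)


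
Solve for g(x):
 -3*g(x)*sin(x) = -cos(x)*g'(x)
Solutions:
 g(x) = C1/cos(x)^3


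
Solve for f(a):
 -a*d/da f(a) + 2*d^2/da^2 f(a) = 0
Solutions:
 f(a) = C1 + C2*erfi(a/2)


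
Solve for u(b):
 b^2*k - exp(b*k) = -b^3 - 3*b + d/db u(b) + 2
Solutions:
 u(b) = C1 + b^4/4 + b^3*k/3 + 3*b^2/2 - 2*b - exp(b*k)/k


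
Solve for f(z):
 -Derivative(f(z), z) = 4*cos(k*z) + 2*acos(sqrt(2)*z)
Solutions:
 f(z) = C1 - 2*z*acos(sqrt(2)*z) + sqrt(2)*sqrt(1 - 2*z^2) - 4*Piecewise((sin(k*z)/k, Ne(k, 0)), (z, True))


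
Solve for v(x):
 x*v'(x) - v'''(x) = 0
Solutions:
 v(x) = C1 + Integral(C2*airyai(x) + C3*airybi(x), x)


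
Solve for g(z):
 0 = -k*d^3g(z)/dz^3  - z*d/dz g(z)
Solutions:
 g(z) = C1 + Integral(C2*airyai(z*(-1/k)^(1/3)) + C3*airybi(z*(-1/k)^(1/3)), z)


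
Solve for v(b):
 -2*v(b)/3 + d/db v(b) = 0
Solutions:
 v(b) = C1*exp(2*b/3)


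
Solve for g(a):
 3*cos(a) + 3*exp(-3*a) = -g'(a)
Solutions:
 g(a) = C1 - 3*sin(a) + exp(-3*a)


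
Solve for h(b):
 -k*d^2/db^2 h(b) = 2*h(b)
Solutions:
 h(b) = C1*exp(-sqrt(2)*b*sqrt(-1/k)) + C2*exp(sqrt(2)*b*sqrt(-1/k))


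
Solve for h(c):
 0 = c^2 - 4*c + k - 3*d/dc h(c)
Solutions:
 h(c) = C1 + c^3/9 - 2*c^2/3 + c*k/3


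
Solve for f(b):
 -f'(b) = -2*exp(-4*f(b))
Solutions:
 f(b) = log(-I*(C1 + 8*b)^(1/4))
 f(b) = log(I*(C1 + 8*b)^(1/4))
 f(b) = log(-(C1 + 8*b)^(1/4))
 f(b) = log(C1 + 8*b)/4


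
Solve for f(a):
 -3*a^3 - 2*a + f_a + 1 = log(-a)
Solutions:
 f(a) = C1 + 3*a^4/4 + a^2 + a*log(-a) - 2*a


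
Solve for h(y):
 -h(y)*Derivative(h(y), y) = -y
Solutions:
 h(y) = -sqrt(C1 + y^2)
 h(y) = sqrt(C1 + y^2)


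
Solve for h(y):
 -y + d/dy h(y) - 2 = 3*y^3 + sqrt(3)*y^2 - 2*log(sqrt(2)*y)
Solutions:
 h(y) = C1 + 3*y^4/4 + sqrt(3)*y^3/3 + y^2/2 - 2*y*log(y) - y*log(2) + 4*y


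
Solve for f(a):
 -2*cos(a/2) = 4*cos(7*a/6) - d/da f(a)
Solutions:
 f(a) = C1 + 4*sin(a/2) + 24*sin(7*a/6)/7


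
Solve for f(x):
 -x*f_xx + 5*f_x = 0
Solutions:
 f(x) = C1 + C2*x^6


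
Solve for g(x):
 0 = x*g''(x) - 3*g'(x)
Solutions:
 g(x) = C1 + C2*x^4


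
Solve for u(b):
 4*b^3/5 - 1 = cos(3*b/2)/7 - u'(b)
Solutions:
 u(b) = C1 - b^4/5 + b + 2*sin(3*b/2)/21


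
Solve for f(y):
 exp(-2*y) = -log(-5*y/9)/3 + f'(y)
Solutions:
 f(y) = C1 + y*log(-y)/3 + y*(-2*log(3) - 1 + log(5))/3 - exp(-2*y)/2


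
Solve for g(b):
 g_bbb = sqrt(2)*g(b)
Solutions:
 g(b) = C3*exp(2^(1/6)*b) + (C1*sin(2^(1/6)*sqrt(3)*b/2) + C2*cos(2^(1/6)*sqrt(3)*b/2))*exp(-2^(1/6)*b/2)


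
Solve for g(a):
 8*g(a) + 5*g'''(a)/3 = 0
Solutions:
 g(a) = C3*exp(-2*3^(1/3)*5^(2/3)*a/5) + (C1*sin(3^(5/6)*5^(2/3)*a/5) + C2*cos(3^(5/6)*5^(2/3)*a/5))*exp(3^(1/3)*5^(2/3)*a/5)


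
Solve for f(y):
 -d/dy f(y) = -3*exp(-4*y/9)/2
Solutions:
 f(y) = C1 - 27*exp(-4*y/9)/8


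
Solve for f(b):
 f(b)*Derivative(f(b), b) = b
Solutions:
 f(b) = -sqrt(C1 + b^2)
 f(b) = sqrt(C1 + b^2)


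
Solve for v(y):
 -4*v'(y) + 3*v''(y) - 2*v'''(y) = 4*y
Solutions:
 v(y) = C1 - y^2/2 - 3*y/4 + (C2*sin(sqrt(23)*y/4) + C3*cos(sqrt(23)*y/4))*exp(3*y/4)


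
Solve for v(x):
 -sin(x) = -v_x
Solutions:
 v(x) = C1 - cos(x)


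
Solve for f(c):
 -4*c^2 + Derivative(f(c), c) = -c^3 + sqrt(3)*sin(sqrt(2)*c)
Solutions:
 f(c) = C1 - c^4/4 + 4*c^3/3 - sqrt(6)*cos(sqrt(2)*c)/2


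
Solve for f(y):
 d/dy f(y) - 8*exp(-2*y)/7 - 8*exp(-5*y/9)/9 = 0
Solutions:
 f(y) = C1 - 4*exp(-2*y)/7 - 8*exp(-5*y/9)/5


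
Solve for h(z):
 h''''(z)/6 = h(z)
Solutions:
 h(z) = C1*exp(-6^(1/4)*z) + C2*exp(6^(1/4)*z) + C3*sin(6^(1/4)*z) + C4*cos(6^(1/4)*z)


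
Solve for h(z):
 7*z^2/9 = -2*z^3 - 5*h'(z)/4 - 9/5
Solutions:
 h(z) = C1 - 2*z^4/5 - 28*z^3/135 - 36*z/25


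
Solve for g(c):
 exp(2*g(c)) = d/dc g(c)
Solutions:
 g(c) = log(-sqrt(-1/(C1 + c))) - log(2)/2
 g(c) = log(-1/(C1 + c))/2 - log(2)/2


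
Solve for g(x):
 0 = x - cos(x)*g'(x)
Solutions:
 g(x) = C1 + Integral(x/cos(x), x)


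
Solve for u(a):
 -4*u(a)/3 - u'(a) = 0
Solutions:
 u(a) = C1*exp(-4*a/3)


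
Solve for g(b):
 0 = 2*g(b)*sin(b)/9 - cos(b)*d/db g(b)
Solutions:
 g(b) = C1/cos(b)^(2/9)


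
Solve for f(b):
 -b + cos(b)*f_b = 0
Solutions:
 f(b) = C1 + Integral(b/cos(b), b)


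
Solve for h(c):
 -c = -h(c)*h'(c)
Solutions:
 h(c) = -sqrt(C1 + c^2)
 h(c) = sqrt(C1 + c^2)


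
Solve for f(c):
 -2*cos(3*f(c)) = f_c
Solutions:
 f(c) = -asin((C1 + exp(12*c))/(C1 - exp(12*c)))/3 + pi/3
 f(c) = asin((C1 + exp(12*c))/(C1 - exp(12*c)))/3


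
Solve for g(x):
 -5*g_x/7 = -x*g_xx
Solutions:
 g(x) = C1 + C2*x^(12/7)


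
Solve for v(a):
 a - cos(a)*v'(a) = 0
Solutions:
 v(a) = C1 + Integral(a/cos(a), a)


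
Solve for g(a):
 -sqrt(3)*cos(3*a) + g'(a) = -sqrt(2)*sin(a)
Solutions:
 g(a) = C1 + sqrt(3)*sin(3*a)/3 + sqrt(2)*cos(a)


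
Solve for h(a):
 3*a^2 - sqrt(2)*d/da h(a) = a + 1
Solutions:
 h(a) = C1 + sqrt(2)*a^3/2 - sqrt(2)*a^2/4 - sqrt(2)*a/2


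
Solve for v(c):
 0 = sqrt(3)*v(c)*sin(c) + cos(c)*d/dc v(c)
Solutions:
 v(c) = C1*cos(c)^(sqrt(3))


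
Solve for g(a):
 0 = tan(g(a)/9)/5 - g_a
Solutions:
 g(a) = -9*asin(C1*exp(a/45)) + 9*pi
 g(a) = 9*asin(C1*exp(a/45))


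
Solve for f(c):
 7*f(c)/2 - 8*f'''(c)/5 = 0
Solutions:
 f(c) = C3*exp(2^(2/3)*35^(1/3)*c/4) + (C1*sin(2^(2/3)*sqrt(3)*35^(1/3)*c/8) + C2*cos(2^(2/3)*sqrt(3)*35^(1/3)*c/8))*exp(-2^(2/3)*35^(1/3)*c/8)


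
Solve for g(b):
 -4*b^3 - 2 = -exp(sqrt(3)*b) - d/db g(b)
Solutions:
 g(b) = C1 + b^4 + 2*b - sqrt(3)*exp(sqrt(3)*b)/3


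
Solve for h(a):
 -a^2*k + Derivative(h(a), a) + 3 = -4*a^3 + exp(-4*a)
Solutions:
 h(a) = C1 - a^4 + a^3*k/3 - 3*a - exp(-4*a)/4


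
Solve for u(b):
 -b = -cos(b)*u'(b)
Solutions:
 u(b) = C1 + Integral(b/cos(b), b)


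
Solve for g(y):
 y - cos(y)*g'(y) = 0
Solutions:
 g(y) = C1 + Integral(y/cos(y), y)


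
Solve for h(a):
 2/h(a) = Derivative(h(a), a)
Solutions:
 h(a) = -sqrt(C1 + 4*a)
 h(a) = sqrt(C1 + 4*a)


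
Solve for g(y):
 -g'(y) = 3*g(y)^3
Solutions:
 g(y) = -sqrt(2)*sqrt(-1/(C1 - 3*y))/2
 g(y) = sqrt(2)*sqrt(-1/(C1 - 3*y))/2


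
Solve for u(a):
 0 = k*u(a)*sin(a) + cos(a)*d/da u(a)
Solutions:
 u(a) = C1*exp(k*log(cos(a)))


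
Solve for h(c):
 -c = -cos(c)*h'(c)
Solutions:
 h(c) = C1 + Integral(c/cos(c), c)


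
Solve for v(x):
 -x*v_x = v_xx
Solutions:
 v(x) = C1 + C2*erf(sqrt(2)*x/2)


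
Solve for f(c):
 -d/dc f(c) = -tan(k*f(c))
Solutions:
 f(c) = Piecewise((-asin(exp(C1*k + c*k))/k + pi/k, Ne(k, 0)), (nan, True))
 f(c) = Piecewise((asin(exp(C1*k + c*k))/k, Ne(k, 0)), (nan, True))


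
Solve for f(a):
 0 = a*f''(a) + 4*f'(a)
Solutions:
 f(a) = C1 + C2/a^3


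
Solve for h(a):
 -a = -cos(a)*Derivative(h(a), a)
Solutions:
 h(a) = C1 + Integral(a/cos(a), a)


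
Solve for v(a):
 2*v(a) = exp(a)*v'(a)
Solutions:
 v(a) = C1*exp(-2*exp(-a))


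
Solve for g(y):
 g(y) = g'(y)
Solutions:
 g(y) = C1*exp(y)


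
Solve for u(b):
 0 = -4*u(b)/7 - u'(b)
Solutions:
 u(b) = C1*exp(-4*b/7)


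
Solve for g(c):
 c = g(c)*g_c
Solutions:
 g(c) = -sqrt(C1 + c^2)
 g(c) = sqrt(C1 + c^2)


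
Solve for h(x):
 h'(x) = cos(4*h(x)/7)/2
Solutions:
 -x/2 - 7*log(sin(4*h(x)/7) - 1)/8 + 7*log(sin(4*h(x)/7) + 1)/8 = C1


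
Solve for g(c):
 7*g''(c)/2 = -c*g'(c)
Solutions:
 g(c) = C1 + C2*erf(sqrt(7)*c/7)


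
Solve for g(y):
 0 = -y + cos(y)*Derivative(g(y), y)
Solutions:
 g(y) = C1 + Integral(y/cos(y), y)


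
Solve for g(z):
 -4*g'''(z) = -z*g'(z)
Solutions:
 g(z) = C1 + Integral(C2*airyai(2^(1/3)*z/2) + C3*airybi(2^(1/3)*z/2), z)


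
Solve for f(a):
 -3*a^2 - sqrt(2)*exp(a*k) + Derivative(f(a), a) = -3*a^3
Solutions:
 f(a) = C1 - 3*a^4/4 + a^3 + sqrt(2)*exp(a*k)/k


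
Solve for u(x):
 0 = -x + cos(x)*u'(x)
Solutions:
 u(x) = C1 + Integral(x/cos(x), x)


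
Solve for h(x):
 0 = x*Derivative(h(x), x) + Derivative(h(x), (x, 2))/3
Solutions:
 h(x) = C1 + C2*erf(sqrt(6)*x/2)


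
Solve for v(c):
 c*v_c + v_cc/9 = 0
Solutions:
 v(c) = C1 + C2*erf(3*sqrt(2)*c/2)


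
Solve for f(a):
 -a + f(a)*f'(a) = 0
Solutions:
 f(a) = -sqrt(C1 + a^2)
 f(a) = sqrt(C1 + a^2)


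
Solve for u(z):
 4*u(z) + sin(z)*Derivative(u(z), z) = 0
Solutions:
 u(z) = C1*(cos(z)^2 + 2*cos(z) + 1)/(cos(z)^2 - 2*cos(z) + 1)


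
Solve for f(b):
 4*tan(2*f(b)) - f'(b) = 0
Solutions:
 f(b) = -asin(C1*exp(8*b))/2 + pi/2
 f(b) = asin(C1*exp(8*b))/2


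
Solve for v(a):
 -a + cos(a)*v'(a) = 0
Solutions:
 v(a) = C1 + Integral(a/cos(a), a)


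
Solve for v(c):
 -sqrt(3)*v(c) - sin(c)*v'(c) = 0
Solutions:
 v(c) = C1*(cos(c) + 1)^(sqrt(3)/2)/(cos(c) - 1)^(sqrt(3)/2)


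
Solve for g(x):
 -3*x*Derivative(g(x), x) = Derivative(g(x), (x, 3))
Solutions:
 g(x) = C1 + Integral(C2*airyai(-3^(1/3)*x) + C3*airybi(-3^(1/3)*x), x)


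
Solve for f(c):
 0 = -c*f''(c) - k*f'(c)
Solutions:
 f(c) = C1 + c^(1 - re(k))*(C2*sin(log(c)*Abs(im(k))) + C3*cos(log(c)*im(k)))


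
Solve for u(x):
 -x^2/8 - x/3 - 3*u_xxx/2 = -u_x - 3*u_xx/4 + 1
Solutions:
 u(x) = C1 + C2*exp(x*(3 - sqrt(105))/12) + C3*exp(x*(3 + sqrt(105))/12) + x^3/24 + 7*x^2/96 + 81*x/64


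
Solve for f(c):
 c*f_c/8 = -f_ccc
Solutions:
 f(c) = C1 + Integral(C2*airyai(-c/2) + C3*airybi(-c/2), c)


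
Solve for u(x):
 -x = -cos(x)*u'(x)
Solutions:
 u(x) = C1 + Integral(x/cos(x), x)


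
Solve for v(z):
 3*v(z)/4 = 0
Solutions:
 v(z) = 0


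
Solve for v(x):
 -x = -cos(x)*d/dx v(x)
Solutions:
 v(x) = C1 + Integral(x/cos(x), x)


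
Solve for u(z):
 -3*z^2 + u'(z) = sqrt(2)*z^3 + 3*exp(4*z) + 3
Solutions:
 u(z) = C1 + sqrt(2)*z^4/4 + z^3 + 3*z + 3*exp(4*z)/4


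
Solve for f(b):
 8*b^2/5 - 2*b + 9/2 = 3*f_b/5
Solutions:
 f(b) = C1 + 8*b^3/9 - 5*b^2/3 + 15*b/2


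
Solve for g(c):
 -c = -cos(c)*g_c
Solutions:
 g(c) = C1 + Integral(c/cos(c), c)


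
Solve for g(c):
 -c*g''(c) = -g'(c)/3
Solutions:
 g(c) = C1 + C2*c^(4/3)


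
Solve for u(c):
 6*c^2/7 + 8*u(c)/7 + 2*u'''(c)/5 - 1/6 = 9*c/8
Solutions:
 u(c) = C3*exp(-20^(1/3)*7^(2/3)*c/7) - 3*c^2/4 + 63*c/64 + (C1*sin(20^(1/3)*sqrt(3)*7^(2/3)*c/14) + C2*cos(20^(1/3)*sqrt(3)*7^(2/3)*c/14))*exp(20^(1/3)*7^(2/3)*c/14) + 7/48


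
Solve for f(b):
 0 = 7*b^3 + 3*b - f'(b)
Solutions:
 f(b) = C1 + 7*b^4/4 + 3*b^2/2


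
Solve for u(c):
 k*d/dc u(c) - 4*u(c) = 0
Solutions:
 u(c) = C1*exp(4*c/k)


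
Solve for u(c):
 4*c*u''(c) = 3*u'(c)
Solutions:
 u(c) = C1 + C2*c^(7/4)


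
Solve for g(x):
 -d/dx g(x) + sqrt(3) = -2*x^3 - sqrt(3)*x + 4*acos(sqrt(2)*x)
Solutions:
 g(x) = C1 + x^4/2 + sqrt(3)*x^2/2 - 4*x*acos(sqrt(2)*x) + sqrt(3)*x + 2*sqrt(2)*sqrt(1 - 2*x^2)


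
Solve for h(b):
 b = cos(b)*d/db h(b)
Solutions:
 h(b) = C1 + Integral(b/cos(b), b)


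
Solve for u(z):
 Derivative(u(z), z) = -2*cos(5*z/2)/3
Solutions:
 u(z) = C1 - 4*sin(5*z/2)/15


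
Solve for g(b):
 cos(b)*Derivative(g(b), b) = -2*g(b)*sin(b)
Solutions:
 g(b) = C1*cos(b)^2


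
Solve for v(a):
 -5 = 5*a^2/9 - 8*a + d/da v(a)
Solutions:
 v(a) = C1 - 5*a^3/27 + 4*a^2 - 5*a


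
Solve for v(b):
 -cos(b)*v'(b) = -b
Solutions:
 v(b) = C1 + Integral(b/cos(b), b)


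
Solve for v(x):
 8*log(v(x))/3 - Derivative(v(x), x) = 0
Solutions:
 li(v(x)) = C1 + 8*x/3


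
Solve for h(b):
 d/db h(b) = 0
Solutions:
 h(b) = C1


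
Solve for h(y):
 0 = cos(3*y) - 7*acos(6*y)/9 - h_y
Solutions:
 h(y) = C1 - 7*y*acos(6*y)/9 + 7*sqrt(1 - 36*y^2)/54 + sin(3*y)/3


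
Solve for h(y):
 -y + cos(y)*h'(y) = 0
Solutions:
 h(y) = C1 + Integral(y/cos(y), y)


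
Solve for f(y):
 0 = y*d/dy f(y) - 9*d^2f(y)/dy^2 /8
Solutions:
 f(y) = C1 + C2*erfi(2*y/3)


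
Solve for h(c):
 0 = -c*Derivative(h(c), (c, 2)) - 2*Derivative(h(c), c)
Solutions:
 h(c) = C1 + C2/c


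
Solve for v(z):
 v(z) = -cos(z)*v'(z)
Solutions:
 v(z) = C1*sqrt(sin(z) - 1)/sqrt(sin(z) + 1)


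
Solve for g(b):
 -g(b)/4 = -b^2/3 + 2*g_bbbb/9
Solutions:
 g(b) = 4*b^2/3 + (C1*sin(2^(3/4)*sqrt(3)*b/4) + C2*cos(2^(3/4)*sqrt(3)*b/4))*exp(-2^(3/4)*sqrt(3)*b/4) + (C3*sin(2^(3/4)*sqrt(3)*b/4) + C4*cos(2^(3/4)*sqrt(3)*b/4))*exp(2^(3/4)*sqrt(3)*b/4)


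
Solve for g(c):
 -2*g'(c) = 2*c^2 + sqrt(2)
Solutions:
 g(c) = C1 - c^3/3 - sqrt(2)*c/2


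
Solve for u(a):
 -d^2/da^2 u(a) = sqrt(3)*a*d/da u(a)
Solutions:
 u(a) = C1 + C2*erf(sqrt(2)*3^(1/4)*a/2)


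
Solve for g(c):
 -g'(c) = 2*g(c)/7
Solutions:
 g(c) = C1*exp(-2*c/7)


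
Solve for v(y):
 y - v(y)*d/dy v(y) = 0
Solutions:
 v(y) = -sqrt(C1 + y^2)
 v(y) = sqrt(C1 + y^2)


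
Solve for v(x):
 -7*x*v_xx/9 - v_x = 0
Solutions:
 v(x) = C1 + C2/x^(2/7)


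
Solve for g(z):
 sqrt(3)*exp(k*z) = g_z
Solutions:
 g(z) = C1 + sqrt(3)*exp(k*z)/k


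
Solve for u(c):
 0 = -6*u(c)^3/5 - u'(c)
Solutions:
 u(c) = -sqrt(10)*sqrt(-1/(C1 - 6*c))/2
 u(c) = sqrt(10)*sqrt(-1/(C1 - 6*c))/2


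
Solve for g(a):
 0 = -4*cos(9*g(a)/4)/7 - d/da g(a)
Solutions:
 4*a/7 - 2*log(sin(9*g(a)/4) - 1)/9 + 2*log(sin(9*g(a)/4) + 1)/9 = C1


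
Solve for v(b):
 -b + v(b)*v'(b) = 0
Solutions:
 v(b) = -sqrt(C1 + b^2)
 v(b) = sqrt(C1 + b^2)


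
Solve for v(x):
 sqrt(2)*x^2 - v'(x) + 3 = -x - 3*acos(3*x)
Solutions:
 v(x) = C1 + sqrt(2)*x^3/3 + x^2/2 + 3*x*acos(3*x) + 3*x - sqrt(1 - 9*x^2)


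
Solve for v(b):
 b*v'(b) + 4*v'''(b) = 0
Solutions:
 v(b) = C1 + Integral(C2*airyai(-2^(1/3)*b/2) + C3*airybi(-2^(1/3)*b/2), b)


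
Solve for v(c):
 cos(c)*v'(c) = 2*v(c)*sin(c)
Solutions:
 v(c) = C1/cos(c)^2


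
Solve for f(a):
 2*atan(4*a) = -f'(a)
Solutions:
 f(a) = C1 - 2*a*atan(4*a) + log(16*a^2 + 1)/4


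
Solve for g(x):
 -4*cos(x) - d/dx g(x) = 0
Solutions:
 g(x) = C1 - 4*sin(x)


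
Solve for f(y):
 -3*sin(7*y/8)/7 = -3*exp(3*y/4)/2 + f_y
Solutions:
 f(y) = C1 + 2*exp(3*y/4) + 24*cos(7*y/8)/49


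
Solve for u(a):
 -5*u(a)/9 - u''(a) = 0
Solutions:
 u(a) = C1*sin(sqrt(5)*a/3) + C2*cos(sqrt(5)*a/3)


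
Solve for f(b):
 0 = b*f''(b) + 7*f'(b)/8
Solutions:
 f(b) = C1 + C2*b^(1/8)


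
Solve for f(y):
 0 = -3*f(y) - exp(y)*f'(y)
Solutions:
 f(y) = C1*exp(3*exp(-y))


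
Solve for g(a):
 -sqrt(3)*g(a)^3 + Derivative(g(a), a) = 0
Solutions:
 g(a) = -sqrt(2)*sqrt(-1/(C1 + sqrt(3)*a))/2
 g(a) = sqrt(2)*sqrt(-1/(C1 + sqrt(3)*a))/2


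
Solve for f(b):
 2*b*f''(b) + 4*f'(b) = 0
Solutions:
 f(b) = C1 + C2/b


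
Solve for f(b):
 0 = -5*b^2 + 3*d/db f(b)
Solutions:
 f(b) = C1 + 5*b^3/9


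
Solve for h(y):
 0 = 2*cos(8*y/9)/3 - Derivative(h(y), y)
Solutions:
 h(y) = C1 + 3*sin(8*y/9)/4


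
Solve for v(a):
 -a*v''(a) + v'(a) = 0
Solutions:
 v(a) = C1 + C2*a^2


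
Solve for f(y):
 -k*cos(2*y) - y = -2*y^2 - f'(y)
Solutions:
 f(y) = C1 + k*sin(2*y)/2 - 2*y^3/3 + y^2/2


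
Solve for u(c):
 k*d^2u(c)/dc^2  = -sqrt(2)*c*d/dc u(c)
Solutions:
 u(c) = C1 + C2*sqrt(k)*erf(2^(3/4)*c*sqrt(1/k)/2)


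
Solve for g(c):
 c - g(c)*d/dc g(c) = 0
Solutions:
 g(c) = -sqrt(C1 + c^2)
 g(c) = sqrt(C1 + c^2)


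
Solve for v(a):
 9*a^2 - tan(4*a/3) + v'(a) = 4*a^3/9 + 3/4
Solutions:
 v(a) = C1 + a^4/9 - 3*a^3 + 3*a/4 - 3*log(cos(4*a/3))/4


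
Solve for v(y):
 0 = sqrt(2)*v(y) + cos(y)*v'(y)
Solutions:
 v(y) = C1*(sin(y) - 1)^(sqrt(2)/2)/(sin(y) + 1)^(sqrt(2)/2)


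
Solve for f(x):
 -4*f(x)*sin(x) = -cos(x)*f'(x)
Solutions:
 f(x) = C1/cos(x)^4


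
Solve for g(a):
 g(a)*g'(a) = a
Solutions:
 g(a) = -sqrt(C1 + a^2)
 g(a) = sqrt(C1 + a^2)


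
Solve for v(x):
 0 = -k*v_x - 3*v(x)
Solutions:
 v(x) = C1*exp(-3*x/k)


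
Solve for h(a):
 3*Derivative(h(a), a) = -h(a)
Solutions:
 h(a) = C1*exp(-a/3)


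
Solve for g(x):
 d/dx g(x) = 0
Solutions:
 g(x) = C1


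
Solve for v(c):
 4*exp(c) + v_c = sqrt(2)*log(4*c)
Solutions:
 v(c) = C1 + sqrt(2)*c*log(c) + sqrt(2)*c*(-1 + 2*log(2)) - 4*exp(c)


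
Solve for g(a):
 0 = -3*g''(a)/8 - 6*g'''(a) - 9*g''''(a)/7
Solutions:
 g(a) = C1 + C2*a + C3*exp(a*(-28 + sqrt(742))/12) + C4*exp(-a*(sqrt(742) + 28)/12)


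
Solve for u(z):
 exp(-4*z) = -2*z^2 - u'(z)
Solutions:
 u(z) = C1 - 2*z^3/3 + exp(-4*z)/4


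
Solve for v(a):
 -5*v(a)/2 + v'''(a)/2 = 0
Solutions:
 v(a) = C3*exp(5^(1/3)*a) + (C1*sin(sqrt(3)*5^(1/3)*a/2) + C2*cos(sqrt(3)*5^(1/3)*a/2))*exp(-5^(1/3)*a/2)


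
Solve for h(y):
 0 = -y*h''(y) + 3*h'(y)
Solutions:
 h(y) = C1 + C2*y^4


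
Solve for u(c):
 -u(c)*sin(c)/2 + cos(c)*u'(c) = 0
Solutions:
 u(c) = C1/sqrt(cos(c))


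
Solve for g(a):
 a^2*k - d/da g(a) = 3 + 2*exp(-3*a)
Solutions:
 g(a) = C1 + a^3*k/3 - 3*a + 2*exp(-3*a)/3


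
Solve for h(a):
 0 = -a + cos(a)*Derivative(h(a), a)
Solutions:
 h(a) = C1 + Integral(a/cos(a), a)


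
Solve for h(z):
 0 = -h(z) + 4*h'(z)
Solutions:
 h(z) = C1*exp(z/4)


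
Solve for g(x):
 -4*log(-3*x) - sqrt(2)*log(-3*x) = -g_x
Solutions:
 g(x) = C1 + x*(sqrt(2) + 4)*log(-x) + x*(-4 - sqrt(2) + sqrt(2)*log(3) + 4*log(3))


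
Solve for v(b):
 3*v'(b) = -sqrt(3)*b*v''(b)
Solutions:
 v(b) = C1 + C2*b^(1 - sqrt(3))


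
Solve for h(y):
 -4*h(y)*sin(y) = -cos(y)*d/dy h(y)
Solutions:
 h(y) = C1/cos(y)^4


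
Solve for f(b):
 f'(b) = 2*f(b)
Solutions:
 f(b) = C1*exp(2*b)


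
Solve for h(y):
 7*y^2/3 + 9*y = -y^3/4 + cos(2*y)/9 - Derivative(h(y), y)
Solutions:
 h(y) = C1 - y^4/16 - 7*y^3/9 - 9*y^2/2 + sin(2*y)/18


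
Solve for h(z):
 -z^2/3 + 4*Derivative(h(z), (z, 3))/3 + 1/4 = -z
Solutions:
 h(z) = C1 + C2*z + C3*z^2 + z^5/240 - z^4/32 - z^3/32


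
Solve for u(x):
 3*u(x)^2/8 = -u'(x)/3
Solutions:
 u(x) = 8/(C1 + 9*x)


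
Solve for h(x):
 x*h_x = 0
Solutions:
 h(x) = C1


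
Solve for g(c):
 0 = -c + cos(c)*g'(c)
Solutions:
 g(c) = C1 + Integral(c/cos(c), c)


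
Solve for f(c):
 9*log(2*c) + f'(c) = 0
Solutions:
 f(c) = C1 - 9*c*log(c) - c*log(512) + 9*c


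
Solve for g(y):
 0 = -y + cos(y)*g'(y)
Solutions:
 g(y) = C1 + Integral(y/cos(y), y)


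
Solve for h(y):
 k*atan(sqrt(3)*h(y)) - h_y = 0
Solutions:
 Integral(1/atan(sqrt(3)*_y), (_y, h(y))) = C1 + k*y


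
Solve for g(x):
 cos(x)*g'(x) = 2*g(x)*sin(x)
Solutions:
 g(x) = C1/cos(x)^2


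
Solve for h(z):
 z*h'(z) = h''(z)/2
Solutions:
 h(z) = C1 + C2*erfi(z)


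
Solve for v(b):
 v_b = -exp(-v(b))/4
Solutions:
 v(b) = log(C1 - b/4)


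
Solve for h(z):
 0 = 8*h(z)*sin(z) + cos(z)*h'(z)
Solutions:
 h(z) = C1*cos(z)^8


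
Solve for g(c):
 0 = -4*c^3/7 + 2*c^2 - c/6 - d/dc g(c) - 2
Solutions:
 g(c) = C1 - c^4/7 + 2*c^3/3 - c^2/12 - 2*c


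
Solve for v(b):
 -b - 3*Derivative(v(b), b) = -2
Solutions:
 v(b) = C1 - b^2/6 + 2*b/3


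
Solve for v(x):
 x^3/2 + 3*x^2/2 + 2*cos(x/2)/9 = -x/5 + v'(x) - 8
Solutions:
 v(x) = C1 + x^4/8 + x^3/2 + x^2/10 + 8*x + 4*sin(x/2)/9


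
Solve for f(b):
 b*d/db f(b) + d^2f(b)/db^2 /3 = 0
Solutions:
 f(b) = C1 + C2*erf(sqrt(6)*b/2)


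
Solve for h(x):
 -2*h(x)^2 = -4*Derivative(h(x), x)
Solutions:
 h(x) = -2/(C1 + x)


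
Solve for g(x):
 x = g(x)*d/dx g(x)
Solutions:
 g(x) = -sqrt(C1 + x^2)
 g(x) = sqrt(C1 + x^2)


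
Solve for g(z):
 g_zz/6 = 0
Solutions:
 g(z) = C1 + C2*z


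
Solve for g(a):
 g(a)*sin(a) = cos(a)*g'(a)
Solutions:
 g(a) = C1/cos(a)


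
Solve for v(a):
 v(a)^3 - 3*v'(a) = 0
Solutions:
 v(a) = -sqrt(6)*sqrt(-1/(C1 + a))/2
 v(a) = sqrt(6)*sqrt(-1/(C1 + a))/2


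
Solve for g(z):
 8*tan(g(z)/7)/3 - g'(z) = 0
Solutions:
 g(z) = -7*asin(C1*exp(8*z/21)) + 7*pi
 g(z) = 7*asin(C1*exp(8*z/21))


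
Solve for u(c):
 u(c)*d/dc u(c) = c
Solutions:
 u(c) = -sqrt(C1 + c^2)
 u(c) = sqrt(C1 + c^2)


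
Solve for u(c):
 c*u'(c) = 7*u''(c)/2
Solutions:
 u(c) = C1 + C2*erfi(sqrt(7)*c/7)


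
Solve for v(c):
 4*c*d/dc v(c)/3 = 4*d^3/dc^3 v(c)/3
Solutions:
 v(c) = C1 + Integral(C2*airyai(c) + C3*airybi(c), c)


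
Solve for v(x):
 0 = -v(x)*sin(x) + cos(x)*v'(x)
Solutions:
 v(x) = C1/cos(x)


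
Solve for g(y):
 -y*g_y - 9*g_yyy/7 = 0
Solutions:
 g(y) = C1 + Integral(C2*airyai(-21^(1/3)*y/3) + C3*airybi(-21^(1/3)*y/3), y)


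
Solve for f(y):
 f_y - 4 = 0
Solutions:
 f(y) = C1 + 4*y


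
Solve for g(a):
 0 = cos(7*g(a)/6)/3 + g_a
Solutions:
 a/3 - 3*log(sin(7*g(a)/6) - 1)/7 + 3*log(sin(7*g(a)/6) + 1)/7 = C1


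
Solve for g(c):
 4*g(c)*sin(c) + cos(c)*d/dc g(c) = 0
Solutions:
 g(c) = C1*cos(c)^4


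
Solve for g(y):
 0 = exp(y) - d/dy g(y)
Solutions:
 g(y) = C1 + exp(y)


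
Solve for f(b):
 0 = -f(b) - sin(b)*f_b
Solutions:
 f(b) = C1*sqrt(cos(b) + 1)/sqrt(cos(b) - 1)


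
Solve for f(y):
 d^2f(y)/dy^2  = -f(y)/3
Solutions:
 f(y) = C1*sin(sqrt(3)*y/3) + C2*cos(sqrt(3)*y/3)


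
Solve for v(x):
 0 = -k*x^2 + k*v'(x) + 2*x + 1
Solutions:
 v(x) = C1 + x^3/3 - x^2/k - x/k


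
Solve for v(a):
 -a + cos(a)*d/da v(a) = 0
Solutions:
 v(a) = C1 + Integral(a/cos(a), a)


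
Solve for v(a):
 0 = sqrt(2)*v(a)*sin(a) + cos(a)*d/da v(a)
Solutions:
 v(a) = C1*cos(a)^(sqrt(2))


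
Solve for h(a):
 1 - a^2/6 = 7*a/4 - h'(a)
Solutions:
 h(a) = C1 + a^3/18 + 7*a^2/8 - a


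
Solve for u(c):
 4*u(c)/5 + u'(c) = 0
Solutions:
 u(c) = C1*exp(-4*c/5)


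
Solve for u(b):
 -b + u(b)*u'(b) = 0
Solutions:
 u(b) = -sqrt(C1 + b^2)
 u(b) = sqrt(C1 + b^2)


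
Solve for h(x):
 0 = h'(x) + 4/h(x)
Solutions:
 h(x) = -sqrt(C1 - 8*x)
 h(x) = sqrt(C1 - 8*x)


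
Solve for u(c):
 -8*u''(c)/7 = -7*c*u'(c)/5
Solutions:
 u(c) = C1 + C2*erfi(7*sqrt(5)*c/20)


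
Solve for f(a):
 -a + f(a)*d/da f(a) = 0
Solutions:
 f(a) = -sqrt(C1 + a^2)
 f(a) = sqrt(C1 + a^2)


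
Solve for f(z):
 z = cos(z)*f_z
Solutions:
 f(z) = C1 + Integral(z/cos(z), z)


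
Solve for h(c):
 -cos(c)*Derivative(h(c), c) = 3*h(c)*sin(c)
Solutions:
 h(c) = C1*cos(c)^3


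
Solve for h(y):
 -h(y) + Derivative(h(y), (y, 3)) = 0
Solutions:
 h(y) = C3*exp(y) + (C1*sin(sqrt(3)*y/2) + C2*cos(sqrt(3)*y/2))*exp(-y/2)


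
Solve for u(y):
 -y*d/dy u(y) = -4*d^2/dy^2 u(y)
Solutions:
 u(y) = C1 + C2*erfi(sqrt(2)*y/4)


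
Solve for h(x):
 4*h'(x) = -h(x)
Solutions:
 h(x) = C1*exp(-x/4)


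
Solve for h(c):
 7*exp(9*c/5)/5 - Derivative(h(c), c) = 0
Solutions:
 h(c) = C1 + 7*exp(9*c/5)/9


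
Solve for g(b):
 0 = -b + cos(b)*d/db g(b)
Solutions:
 g(b) = C1 + Integral(b/cos(b), b)


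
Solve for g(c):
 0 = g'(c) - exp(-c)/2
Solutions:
 g(c) = C1 - exp(-c)/2


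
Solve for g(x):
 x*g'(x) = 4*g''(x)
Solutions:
 g(x) = C1 + C2*erfi(sqrt(2)*x/4)


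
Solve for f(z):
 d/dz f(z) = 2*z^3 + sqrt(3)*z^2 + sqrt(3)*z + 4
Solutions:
 f(z) = C1 + z^4/2 + sqrt(3)*z^3/3 + sqrt(3)*z^2/2 + 4*z


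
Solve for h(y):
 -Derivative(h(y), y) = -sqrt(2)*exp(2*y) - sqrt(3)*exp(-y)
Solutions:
 h(y) = C1 + sqrt(2)*exp(2*y)/2 - sqrt(3)*exp(-y)


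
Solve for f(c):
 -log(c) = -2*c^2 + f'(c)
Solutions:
 f(c) = C1 + 2*c^3/3 - c*log(c) + c


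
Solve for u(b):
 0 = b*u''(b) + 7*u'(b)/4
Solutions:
 u(b) = C1 + C2/b^(3/4)


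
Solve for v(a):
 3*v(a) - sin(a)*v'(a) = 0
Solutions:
 v(a) = C1*(cos(a) - 1)^(3/2)/(cos(a) + 1)^(3/2)


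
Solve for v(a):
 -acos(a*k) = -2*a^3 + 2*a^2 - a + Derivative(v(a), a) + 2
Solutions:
 v(a) = C1 + a^4/2 - 2*a^3/3 + a^2/2 - 2*a - Piecewise((a*acos(a*k) - sqrt(-a^2*k^2 + 1)/k, Ne(k, 0)), (pi*a/2, True))


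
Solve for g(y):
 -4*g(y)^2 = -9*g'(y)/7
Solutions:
 g(y) = -9/(C1 + 28*y)


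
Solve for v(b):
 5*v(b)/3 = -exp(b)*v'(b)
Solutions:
 v(b) = C1*exp(5*exp(-b)/3)


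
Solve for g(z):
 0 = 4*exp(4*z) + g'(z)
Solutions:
 g(z) = C1 - exp(4*z)


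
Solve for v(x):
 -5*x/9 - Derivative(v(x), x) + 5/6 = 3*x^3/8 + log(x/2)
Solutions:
 v(x) = C1 - 3*x^4/32 - 5*x^2/18 - x*log(x) + x*log(2) + 11*x/6


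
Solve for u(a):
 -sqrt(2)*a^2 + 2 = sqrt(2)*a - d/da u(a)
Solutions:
 u(a) = C1 + sqrt(2)*a^3/3 + sqrt(2)*a^2/2 - 2*a


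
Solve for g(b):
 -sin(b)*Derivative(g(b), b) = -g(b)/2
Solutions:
 g(b) = C1*(cos(b) - 1)^(1/4)/(cos(b) + 1)^(1/4)


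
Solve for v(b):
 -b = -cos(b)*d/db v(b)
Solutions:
 v(b) = C1 + Integral(b/cos(b), b)


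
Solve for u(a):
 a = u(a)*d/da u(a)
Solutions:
 u(a) = -sqrt(C1 + a^2)
 u(a) = sqrt(C1 + a^2)


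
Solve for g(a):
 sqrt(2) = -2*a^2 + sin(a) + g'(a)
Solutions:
 g(a) = C1 + 2*a^3/3 + sqrt(2)*a + cos(a)


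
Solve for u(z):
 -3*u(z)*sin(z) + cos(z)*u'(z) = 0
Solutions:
 u(z) = C1/cos(z)^3


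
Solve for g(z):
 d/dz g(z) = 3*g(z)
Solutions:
 g(z) = C1*exp(3*z)


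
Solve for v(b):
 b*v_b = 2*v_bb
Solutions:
 v(b) = C1 + C2*erfi(b/2)


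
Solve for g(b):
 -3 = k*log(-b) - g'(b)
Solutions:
 g(b) = C1 + b*k*log(-b) + b*(3 - k)


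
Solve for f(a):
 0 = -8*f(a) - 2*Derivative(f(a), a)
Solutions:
 f(a) = C1*exp(-4*a)


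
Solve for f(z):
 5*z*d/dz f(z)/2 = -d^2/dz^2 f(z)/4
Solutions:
 f(z) = C1 + C2*erf(sqrt(5)*z)


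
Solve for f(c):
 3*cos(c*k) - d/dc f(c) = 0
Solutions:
 f(c) = C1 + 3*sin(c*k)/k


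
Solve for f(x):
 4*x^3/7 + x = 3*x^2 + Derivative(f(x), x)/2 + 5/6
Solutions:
 f(x) = C1 + 2*x^4/7 - 2*x^3 + x^2 - 5*x/3


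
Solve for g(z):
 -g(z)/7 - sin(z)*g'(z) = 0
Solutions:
 g(z) = C1*(cos(z) + 1)^(1/14)/(cos(z) - 1)^(1/14)


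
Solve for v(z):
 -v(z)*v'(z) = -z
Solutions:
 v(z) = -sqrt(C1 + z^2)
 v(z) = sqrt(C1 + z^2)


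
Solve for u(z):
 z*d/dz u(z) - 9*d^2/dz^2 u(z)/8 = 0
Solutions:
 u(z) = C1 + C2*erfi(2*z/3)


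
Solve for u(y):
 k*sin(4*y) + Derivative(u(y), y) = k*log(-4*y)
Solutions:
 u(y) = C1 + k*(y*log(-y) - y + 2*y*log(2) + cos(4*y)/4)


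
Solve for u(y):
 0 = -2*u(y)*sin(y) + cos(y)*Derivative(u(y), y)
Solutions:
 u(y) = C1/cos(y)^2


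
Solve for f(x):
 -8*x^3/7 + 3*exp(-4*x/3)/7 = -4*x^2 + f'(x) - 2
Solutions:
 f(x) = C1 - 2*x^4/7 + 4*x^3/3 + 2*x - 9*exp(-4*x/3)/28


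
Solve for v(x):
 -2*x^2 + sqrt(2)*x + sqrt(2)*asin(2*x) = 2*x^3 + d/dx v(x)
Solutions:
 v(x) = C1 - x^4/2 - 2*x^3/3 + sqrt(2)*x^2/2 + sqrt(2)*(x*asin(2*x) + sqrt(1 - 4*x^2)/2)


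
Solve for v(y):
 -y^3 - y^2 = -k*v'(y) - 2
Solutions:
 v(y) = C1 + y^4/(4*k) + y^3/(3*k) - 2*y/k


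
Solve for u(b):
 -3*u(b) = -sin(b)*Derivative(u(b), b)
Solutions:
 u(b) = C1*(cos(b) - 1)^(3/2)/(cos(b) + 1)^(3/2)


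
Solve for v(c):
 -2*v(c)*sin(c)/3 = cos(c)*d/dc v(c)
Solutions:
 v(c) = C1*cos(c)^(2/3)


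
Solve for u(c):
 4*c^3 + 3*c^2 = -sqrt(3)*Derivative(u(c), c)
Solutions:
 u(c) = C1 - sqrt(3)*c^4/3 - sqrt(3)*c^3/3


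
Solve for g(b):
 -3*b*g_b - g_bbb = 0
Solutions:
 g(b) = C1 + Integral(C2*airyai(-3^(1/3)*b) + C3*airybi(-3^(1/3)*b), b)


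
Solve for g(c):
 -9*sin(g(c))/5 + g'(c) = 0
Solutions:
 -9*c/5 + log(cos(g(c)) - 1)/2 - log(cos(g(c)) + 1)/2 = C1


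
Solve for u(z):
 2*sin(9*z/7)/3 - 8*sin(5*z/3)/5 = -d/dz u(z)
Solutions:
 u(z) = C1 + 14*cos(9*z/7)/27 - 24*cos(5*z/3)/25


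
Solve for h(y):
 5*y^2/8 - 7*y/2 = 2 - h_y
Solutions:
 h(y) = C1 - 5*y^3/24 + 7*y^2/4 + 2*y


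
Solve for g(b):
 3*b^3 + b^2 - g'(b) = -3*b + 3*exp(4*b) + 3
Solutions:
 g(b) = C1 + 3*b^4/4 + b^3/3 + 3*b^2/2 - 3*b - 3*exp(4*b)/4


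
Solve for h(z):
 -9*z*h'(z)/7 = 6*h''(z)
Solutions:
 h(z) = C1 + C2*erf(sqrt(21)*z/14)


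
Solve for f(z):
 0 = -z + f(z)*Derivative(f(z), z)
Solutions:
 f(z) = -sqrt(C1 + z^2)
 f(z) = sqrt(C1 + z^2)


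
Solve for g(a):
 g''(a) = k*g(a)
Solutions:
 g(a) = C1*exp(-a*sqrt(k)) + C2*exp(a*sqrt(k))


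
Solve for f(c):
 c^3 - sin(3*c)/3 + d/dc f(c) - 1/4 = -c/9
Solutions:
 f(c) = C1 - c^4/4 - c^2/18 + c/4 - cos(3*c)/9


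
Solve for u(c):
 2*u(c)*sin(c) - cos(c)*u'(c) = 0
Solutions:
 u(c) = C1/cos(c)^2


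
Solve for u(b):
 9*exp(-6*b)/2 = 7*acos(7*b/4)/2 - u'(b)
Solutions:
 u(b) = C1 + 7*b*acos(7*b/4)/2 - sqrt(16 - 49*b^2)/2 + 3*exp(-6*b)/4


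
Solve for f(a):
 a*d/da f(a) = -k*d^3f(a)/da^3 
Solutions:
 f(a) = C1 + Integral(C2*airyai(a*(-1/k)^(1/3)) + C3*airybi(a*(-1/k)^(1/3)), a)


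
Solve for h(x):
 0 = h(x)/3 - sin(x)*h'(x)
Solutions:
 h(x) = C1*(cos(x) - 1)^(1/6)/(cos(x) + 1)^(1/6)


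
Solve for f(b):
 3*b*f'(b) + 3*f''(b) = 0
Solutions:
 f(b) = C1 + C2*erf(sqrt(2)*b/2)


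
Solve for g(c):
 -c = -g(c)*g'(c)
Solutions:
 g(c) = -sqrt(C1 + c^2)
 g(c) = sqrt(C1 + c^2)


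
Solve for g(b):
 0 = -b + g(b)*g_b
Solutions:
 g(b) = -sqrt(C1 + b^2)
 g(b) = sqrt(C1 + b^2)


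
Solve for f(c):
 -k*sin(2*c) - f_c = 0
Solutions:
 f(c) = C1 + k*cos(2*c)/2


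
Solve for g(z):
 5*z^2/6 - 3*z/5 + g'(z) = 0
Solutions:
 g(z) = C1 - 5*z^3/18 + 3*z^2/10


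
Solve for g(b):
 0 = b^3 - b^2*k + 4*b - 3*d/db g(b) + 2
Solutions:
 g(b) = C1 + b^4/12 - b^3*k/9 + 2*b^2/3 + 2*b/3


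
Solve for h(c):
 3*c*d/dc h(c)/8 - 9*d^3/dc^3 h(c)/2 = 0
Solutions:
 h(c) = C1 + Integral(C2*airyai(18^(1/3)*c/6) + C3*airybi(18^(1/3)*c/6), c)


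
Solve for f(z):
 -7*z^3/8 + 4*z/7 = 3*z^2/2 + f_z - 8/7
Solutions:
 f(z) = C1 - 7*z^4/32 - z^3/2 + 2*z^2/7 + 8*z/7


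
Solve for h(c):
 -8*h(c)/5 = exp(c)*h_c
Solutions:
 h(c) = C1*exp(8*exp(-c)/5)


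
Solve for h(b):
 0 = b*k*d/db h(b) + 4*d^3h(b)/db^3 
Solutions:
 h(b) = C1 + Integral(C2*airyai(2^(1/3)*b*(-k)^(1/3)/2) + C3*airybi(2^(1/3)*b*(-k)^(1/3)/2), b)


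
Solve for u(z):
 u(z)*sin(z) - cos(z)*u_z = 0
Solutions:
 u(z) = C1/cos(z)


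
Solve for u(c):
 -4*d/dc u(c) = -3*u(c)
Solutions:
 u(c) = C1*exp(3*c/4)


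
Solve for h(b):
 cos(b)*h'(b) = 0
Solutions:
 h(b) = C1


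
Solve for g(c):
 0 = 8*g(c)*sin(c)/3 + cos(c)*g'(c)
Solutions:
 g(c) = C1*cos(c)^(8/3)


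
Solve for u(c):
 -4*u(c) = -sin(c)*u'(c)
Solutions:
 u(c) = C1*(cos(c)^2 - 2*cos(c) + 1)/(cos(c)^2 + 2*cos(c) + 1)


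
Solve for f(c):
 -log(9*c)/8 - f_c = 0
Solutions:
 f(c) = C1 - c*log(c)/8 - c*log(3)/4 + c/8


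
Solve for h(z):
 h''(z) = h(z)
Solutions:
 h(z) = C1*exp(-z) + C2*exp(z)


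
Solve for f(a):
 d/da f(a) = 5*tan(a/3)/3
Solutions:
 f(a) = C1 - 5*log(cos(a/3))


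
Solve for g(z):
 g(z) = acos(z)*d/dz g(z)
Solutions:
 g(z) = C1*exp(Integral(1/acos(z), z))


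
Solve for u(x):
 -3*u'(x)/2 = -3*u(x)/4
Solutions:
 u(x) = C1*exp(x/2)


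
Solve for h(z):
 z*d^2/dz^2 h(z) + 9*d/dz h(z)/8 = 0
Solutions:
 h(z) = C1 + C2/z^(1/8)


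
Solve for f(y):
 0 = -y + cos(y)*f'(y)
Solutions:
 f(y) = C1 + Integral(y/cos(y), y)


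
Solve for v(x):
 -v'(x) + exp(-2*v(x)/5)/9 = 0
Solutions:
 v(x) = 5*log(-sqrt(C1 + x)) - 5*log(15) + 5*log(10)/2
 v(x) = 5*log(C1 + x)/2 - 5*log(15) + 5*log(10)/2


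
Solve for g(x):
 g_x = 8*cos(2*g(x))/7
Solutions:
 -8*x/7 - log(sin(2*g(x)) - 1)/4 + log(sin(2*g(x)) + 1)/4 = C1


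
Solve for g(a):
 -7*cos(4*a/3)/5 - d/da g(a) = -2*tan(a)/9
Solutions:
 g(a) = C1 - 2*log(cos(a))/9 - 21*sin(4*a/3)/20


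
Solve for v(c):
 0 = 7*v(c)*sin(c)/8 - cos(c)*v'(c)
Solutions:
 v(c) = C1/cos(c)^(7/8)


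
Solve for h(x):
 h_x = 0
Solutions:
 h(x) = C1


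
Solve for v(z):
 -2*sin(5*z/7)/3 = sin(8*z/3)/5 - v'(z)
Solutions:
 v(z) = C1 - 14*cos(5*z/7)/15 - 3*cos(8*z/3)/40


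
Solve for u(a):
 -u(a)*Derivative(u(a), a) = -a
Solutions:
 u(a) = -sqrt(C1 + a^2)
 u(a) = sqrt(C1 + a^2)


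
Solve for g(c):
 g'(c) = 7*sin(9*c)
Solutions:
 g(c) = C1 - 7*cos(9*c)/9


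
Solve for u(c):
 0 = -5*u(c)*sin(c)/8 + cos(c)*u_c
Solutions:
 u(c) = C1/cos(c)^(5/8)


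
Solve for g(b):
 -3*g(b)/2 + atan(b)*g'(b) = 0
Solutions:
 g(b) = C1*exp(3*Integral(1/atan(b), b)/2)


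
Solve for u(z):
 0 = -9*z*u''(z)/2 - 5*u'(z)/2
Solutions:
 u(z) = C1 + C2*z^(4/9)


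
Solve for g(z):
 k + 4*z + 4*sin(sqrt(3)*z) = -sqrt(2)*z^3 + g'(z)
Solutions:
 g(z) = C1 + k*z + sqrt(2)*z^4/4 + 2*z^2 - 4*sqrt(3)*cos(sqrt(3)*z)/3


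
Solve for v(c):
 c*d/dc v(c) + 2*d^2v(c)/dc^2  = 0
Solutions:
 v(c) = C1 + C2*erf(c/2)


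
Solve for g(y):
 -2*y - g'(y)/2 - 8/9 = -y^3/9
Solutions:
 g(y) = C1 + y^4/18 - 2*y^2 - 16*y/9


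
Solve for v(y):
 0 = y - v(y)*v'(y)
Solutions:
 v(y) = -sqrt(C1 + y^2)
 v(y) = sqrt(C1 + y^2)


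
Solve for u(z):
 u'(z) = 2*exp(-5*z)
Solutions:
 u(z) = C1 - 2*exp(-5*z)/5


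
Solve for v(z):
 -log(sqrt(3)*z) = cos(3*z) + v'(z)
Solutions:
 v(z) = C1 - z*log(z) - z*log(3)/2 + z - sin(3*z)/3


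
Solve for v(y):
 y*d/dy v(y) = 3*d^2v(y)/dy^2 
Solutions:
 v(y) = C1 + C2*erfi(sqrt(6)*y/6)


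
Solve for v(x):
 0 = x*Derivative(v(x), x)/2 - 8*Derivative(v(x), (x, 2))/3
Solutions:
 v(x) = C1 + C2*erfi(sqrt(6)*x/8)


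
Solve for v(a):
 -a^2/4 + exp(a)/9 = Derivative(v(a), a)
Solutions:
 v(a) = C1 - a^3/12 + exp(a)/9


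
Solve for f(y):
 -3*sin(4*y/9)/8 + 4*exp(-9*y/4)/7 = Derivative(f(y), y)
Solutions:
 f(y) = C1 + 27*cos(4*y/9)/32 - 16*exp(-9*y/4)/63


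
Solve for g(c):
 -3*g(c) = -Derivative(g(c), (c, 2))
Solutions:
 g(c) = C1*exp(-sqrt(3)*c) + C2*exp(sqrt(3)*c)


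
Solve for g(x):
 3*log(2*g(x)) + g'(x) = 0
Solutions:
 Integral(1/(log(_y) + log(2)), (_y, g(x)))/3 = C1 - x


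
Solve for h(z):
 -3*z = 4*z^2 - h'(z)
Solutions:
 h(z) = C1 + 4*z^3/3 + 3*z^2/2


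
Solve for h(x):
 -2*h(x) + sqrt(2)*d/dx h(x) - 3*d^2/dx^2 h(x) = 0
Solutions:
 h(x) = (C1*sin(sqrt(22)*x/6) + C2*cos(sqrt(22)*x/6))*exp(sqrt(2)*x/6)


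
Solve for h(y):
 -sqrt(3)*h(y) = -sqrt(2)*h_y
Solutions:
 h(y) = C1*exp(sqrt(6)*y/2)


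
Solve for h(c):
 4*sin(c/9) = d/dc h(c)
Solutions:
 h(c) = C1 - 36*cos(c/9)


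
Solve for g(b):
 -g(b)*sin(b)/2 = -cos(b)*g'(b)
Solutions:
 g(b) = C1/sqrt(cos(b))


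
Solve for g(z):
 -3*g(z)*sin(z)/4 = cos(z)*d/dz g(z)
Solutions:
 g(z) = C1*cos(z)^(3/4)


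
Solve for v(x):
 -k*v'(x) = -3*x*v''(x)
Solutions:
 v(x) = C1 + x^(re(k)/3 + 1)*(C2*sin(log(x)*Abs(im(k))/3) + C3*cos(log(x)*im(k)/3))


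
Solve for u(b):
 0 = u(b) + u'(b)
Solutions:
 u(b) = C1*exp(-b)


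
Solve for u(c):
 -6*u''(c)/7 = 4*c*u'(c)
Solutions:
 u(c) = C1 + C2*erf(sqrt(21)*c/3)


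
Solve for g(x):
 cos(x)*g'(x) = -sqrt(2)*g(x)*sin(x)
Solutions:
 g(x) = C1*cos(x)^(sqrt(2))


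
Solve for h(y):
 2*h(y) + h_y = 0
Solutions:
 h(y) = C1*exp(-2*y)


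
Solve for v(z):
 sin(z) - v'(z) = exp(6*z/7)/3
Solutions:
 v(z) = C1 - 7*exp(6*z/7)/18 - cos(z)


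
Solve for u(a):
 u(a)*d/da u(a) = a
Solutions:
 u(a) = -sqrt(C1 + a^2)
 u(a) = sqrt(C1 + a^2)


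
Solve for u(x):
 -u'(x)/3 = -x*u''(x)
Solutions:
 u(x) = C1 + C2*x^(4/3)


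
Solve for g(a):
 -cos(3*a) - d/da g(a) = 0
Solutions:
 g(a) = C1 - sin(3*a)/3


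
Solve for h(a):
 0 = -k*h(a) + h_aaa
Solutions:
 h(a) = C1*exp(a*k^(1/3)) + C2*exp(a*k^(1/3)*(-1 + sqrt(3)*I)/2) + C3*exp(-a*k^(1/3)*(1 + sqrt(3)*I)/2)


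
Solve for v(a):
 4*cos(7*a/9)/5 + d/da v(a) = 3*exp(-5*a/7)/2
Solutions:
 v(a) = C1 - 36*sin(7*a/9)/35 - 21*exp(-5*a/7)/10


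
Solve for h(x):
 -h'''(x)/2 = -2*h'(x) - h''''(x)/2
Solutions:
 h(x) = C1 + C2*exp(x*((6*sqrt(78) + 53)^(-1/3) + 2 + (6*sqrt(78) + 53)^(1/3))/6)*sin(sqrt(3)*x*(-(6*sqrt(78) + 53)^(1/3) + (6*sqrt(78) + 53)^(-1/3))/6) + C3*exp(x*((6*sqrt(78) + 53)^(-1/3) + 2 + (6*sqrt(78) + 53)^(1/3))/6)*cos(sqrt(3)*x*(-(6*sqrt(78) + 53)^(1/3) + (6*sqrt(78) + 53)^(-1/3))/6) + C4*exp(x*(-(6*sqrt(78) + 53)^(1/3) - 1/(6*sqrt(78) + 53)^(1/3) + 1)/3)


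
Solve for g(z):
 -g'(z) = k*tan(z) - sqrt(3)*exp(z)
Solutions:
 g(z) = C1 + k*log(cos(z)) + sqrt(3)*exp(z)


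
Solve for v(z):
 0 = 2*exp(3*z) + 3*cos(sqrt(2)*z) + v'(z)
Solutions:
 v(z) = C1 - 2*exp(3*z)/3 - 3*sqrt(2)*sin(sqrt(2)*z)/2


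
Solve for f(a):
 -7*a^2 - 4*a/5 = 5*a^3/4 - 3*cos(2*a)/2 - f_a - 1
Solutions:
 f(a) = C1 + 5*a^4/16 + 7*a^3/3 + 2*a^2/5 - a - 3*sin(a)*cos(a)/2


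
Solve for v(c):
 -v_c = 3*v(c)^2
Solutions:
 v(c) = 1/(C1 + 3*c)


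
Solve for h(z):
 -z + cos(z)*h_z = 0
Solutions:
 h(z) = C1 + Integral(z/cos(z), z)


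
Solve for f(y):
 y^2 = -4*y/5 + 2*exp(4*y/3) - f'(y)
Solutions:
 f(y) = C1 - y^3/3 - 2*y^2/5 + 3*exp(4*y/3)/2


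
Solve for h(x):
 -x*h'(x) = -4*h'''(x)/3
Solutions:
 h(x) = C1 + Integral(C2*airyai(6^(1/3)*x/2) + C3*airybi(6^(1/3)*x/2), x)


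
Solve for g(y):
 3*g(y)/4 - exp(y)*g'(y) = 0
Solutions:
 g(y) = C1*exp(-3*exp(-y)/4)


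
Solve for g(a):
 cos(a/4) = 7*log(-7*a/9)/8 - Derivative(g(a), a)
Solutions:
 g(a) = C1 + 7*a*log(-a)/8 - 7*a*log(3)/4 - 7*a/8 + 7*a*log(7)/8 - 4*sin(a/4)


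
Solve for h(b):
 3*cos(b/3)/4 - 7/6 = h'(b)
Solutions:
 h(b) = C1 - 7*b/6 + 9*sin(b/3)/4


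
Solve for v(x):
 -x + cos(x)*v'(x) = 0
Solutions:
 v(x) = C1 + Integral(x/cos(x), x)


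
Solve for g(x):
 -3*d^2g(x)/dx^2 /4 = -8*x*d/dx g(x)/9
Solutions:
 g(x) = C1 + C2*erfi(4*sqrt(3)*x/9)


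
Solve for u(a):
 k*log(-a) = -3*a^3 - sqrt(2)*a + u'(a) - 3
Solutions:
 u(a) = C1 + 3*a^4/4 + sqrt(2)*a^2/2 + a*k*log(-a) + a*(3 - k)


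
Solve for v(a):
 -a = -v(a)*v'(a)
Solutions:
 v(a) = -sqrt(C1 + a^2)
 v(a) = sqrt(C1 + a^2)


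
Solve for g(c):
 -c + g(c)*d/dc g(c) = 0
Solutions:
 g(c) = -sqrt(C1 + c^2)
 g(c) = sqrt(C1 + c^2)


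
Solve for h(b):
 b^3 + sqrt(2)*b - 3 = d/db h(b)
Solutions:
 h(b) = C1 + b^4/4 + sqrt(2)*b^2/2 - 3*b


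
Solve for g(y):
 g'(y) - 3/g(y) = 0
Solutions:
 g(y) = -sqrt(C1 + 6*y)
 g(y) = sqrt(C1 + 6*y)


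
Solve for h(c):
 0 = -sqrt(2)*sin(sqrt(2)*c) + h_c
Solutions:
 h(c) = C1 - cos(sqrt(2)*c)


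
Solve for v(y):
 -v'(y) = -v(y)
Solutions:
 v(y) = C1*exp(y)


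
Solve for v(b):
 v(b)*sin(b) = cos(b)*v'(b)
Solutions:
 v(b) = C1/cos(b)


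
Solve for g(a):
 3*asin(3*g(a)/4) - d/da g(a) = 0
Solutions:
 Integral(1/asin(3*_y/4), (_y, g(a))) = C1 + 3*a


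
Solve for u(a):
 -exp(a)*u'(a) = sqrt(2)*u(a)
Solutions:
 u(a) = C1*exp(sqrt(2)*exp(-a))


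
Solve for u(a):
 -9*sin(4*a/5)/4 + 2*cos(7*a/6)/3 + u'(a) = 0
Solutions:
 u(a) = C1 - 4*sin(7*a/6)/7 - 45*cos(4*a/5)/16


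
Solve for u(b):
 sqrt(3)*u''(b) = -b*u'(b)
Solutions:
 u(b) = C1 + C2*erf(sqrt(2)*3^(3/4)*b/6)


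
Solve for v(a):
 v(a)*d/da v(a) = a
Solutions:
 v(a) = -sqrt(C1 + a^2)
 v(a) = sqrt(C1 + a^2)
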